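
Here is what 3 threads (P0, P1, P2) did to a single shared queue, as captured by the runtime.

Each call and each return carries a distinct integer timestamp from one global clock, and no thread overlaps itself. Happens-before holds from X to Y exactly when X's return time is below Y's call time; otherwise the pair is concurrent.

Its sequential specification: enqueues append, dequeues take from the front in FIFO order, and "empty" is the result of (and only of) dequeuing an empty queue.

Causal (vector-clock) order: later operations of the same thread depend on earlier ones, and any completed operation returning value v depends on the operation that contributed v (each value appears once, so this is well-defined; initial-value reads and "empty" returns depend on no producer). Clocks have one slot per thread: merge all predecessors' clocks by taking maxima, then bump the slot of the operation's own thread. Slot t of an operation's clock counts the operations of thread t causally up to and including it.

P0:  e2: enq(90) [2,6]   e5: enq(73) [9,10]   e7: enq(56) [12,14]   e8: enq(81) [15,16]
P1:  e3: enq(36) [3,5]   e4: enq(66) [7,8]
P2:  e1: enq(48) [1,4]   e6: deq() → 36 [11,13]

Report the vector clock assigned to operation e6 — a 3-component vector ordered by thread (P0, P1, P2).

(0, 1, 2)

invoked at 1, e1 has no predecessors; its own P2 bump gives (0, 0, 1)
invoked at 3, e3 has no predecessors; its own P1 bump gives (0, 1, 0)
invoked at 2, e2 has no predecessors; its own P0 bump gives (1, 0, 0)
e4, invoked 7, takes VC(e3)=(0, 1, 0) under max, adds 1 for P1 → (0, 2, 0)
e5, invoked 9, takes VC(e2)=(1, 0, 0) under max, adds 1 for P0 → (2, 0, 0)
e6, invoked 11, takes VC(e1)=(0, 0, 1), VC(e3)=(0, 1, 0) under max, adds 1 for P2 → (0, 1, 2)
e7, invoked 12, takes VC(e5)=(2, 0, 0) under max, adds 1 for P0 → (3, 0, 0)
e8, invoked 15, takes VC(e7)=(3, 0, 0) under max, adds 1 for P0 → (4, 0, 0)
target: VC(e6) = (0, 1, 2)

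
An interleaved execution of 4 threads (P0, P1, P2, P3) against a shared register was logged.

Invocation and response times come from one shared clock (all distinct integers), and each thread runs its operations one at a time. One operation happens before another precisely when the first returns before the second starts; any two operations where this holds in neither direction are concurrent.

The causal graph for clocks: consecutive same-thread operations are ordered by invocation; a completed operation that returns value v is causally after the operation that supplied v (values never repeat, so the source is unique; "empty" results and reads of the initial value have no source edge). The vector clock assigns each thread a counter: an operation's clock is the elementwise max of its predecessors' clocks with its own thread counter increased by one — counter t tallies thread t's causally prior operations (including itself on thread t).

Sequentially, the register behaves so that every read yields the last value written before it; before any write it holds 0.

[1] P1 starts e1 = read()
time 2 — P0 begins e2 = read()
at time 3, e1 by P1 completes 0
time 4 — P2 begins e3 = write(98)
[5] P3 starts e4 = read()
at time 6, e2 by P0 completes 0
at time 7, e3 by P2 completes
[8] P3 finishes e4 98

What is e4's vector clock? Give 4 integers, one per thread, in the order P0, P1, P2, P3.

(0, 0, 1, 1)

e3 (invocation 4): nothing precedes it; P2's component alone gives (0, 0, 1, 0)
e1 (invocation 1): nothing precedes it; P1's component alone gives (0, 1, 0, 0)
e2 (invocation 2): nothing precedes it; P0's component alone gives (1, 0, 0, 0)
merge at e4 (invoked 5): VC(e3)=(0, 0, 1, 0), own-thread bump on P3 → (0, 0, 1, 1)
target: VC(e4) = (0, 0, 1, 1)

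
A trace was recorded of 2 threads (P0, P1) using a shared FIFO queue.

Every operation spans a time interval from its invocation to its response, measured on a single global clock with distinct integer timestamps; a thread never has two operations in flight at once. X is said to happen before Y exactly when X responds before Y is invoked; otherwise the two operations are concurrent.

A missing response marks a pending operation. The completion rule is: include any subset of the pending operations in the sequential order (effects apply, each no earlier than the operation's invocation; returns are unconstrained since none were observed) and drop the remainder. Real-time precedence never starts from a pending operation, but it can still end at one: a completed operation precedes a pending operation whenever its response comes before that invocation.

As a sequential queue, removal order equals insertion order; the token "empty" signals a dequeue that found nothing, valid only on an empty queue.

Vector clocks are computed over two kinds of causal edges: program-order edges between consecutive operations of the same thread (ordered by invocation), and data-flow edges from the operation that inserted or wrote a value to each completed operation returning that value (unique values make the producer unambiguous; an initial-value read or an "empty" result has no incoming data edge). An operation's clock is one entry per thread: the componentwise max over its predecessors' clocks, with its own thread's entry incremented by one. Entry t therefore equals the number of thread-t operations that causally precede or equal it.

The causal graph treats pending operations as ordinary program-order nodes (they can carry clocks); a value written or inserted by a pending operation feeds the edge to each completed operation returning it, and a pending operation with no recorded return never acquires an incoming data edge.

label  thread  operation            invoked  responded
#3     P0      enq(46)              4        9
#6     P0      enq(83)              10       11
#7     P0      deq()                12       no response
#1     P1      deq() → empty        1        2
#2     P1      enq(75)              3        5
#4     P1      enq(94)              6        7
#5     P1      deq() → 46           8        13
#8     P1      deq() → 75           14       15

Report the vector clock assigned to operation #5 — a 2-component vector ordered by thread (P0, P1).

#1, invoked 1, has no incoming edges; only P1's bump applies → (0, 1)
#3, invoked 4, has no incoming edges; only P0's bump applies → (1, 0)
invoked at 3, #2 merges VC(#1)=(0, 1) and bumps P1's slot → (0, 2)
invoked at 10, #6 merges VC(#3)=(1, 0) and bumps P0's slot → (2, 0)
invoked at 6, #4 merges VC(#2)=(0, 2) and bumps P1's slot → (0, 3)
invoked at 12, #7 merges VC(#6)=(2, 0) and bumps P0's slot → (3, 0)
invoked at 8, #5 merges VC(#3)=(1, 0), VC(#4)=(0, 3) and bumps P1's slot → (1, 4)
invoked at 14, #8 merges VC(#2)=(0, 2), VC(#5)=(1, 4) and bumps P1's slot → (1, 5)
target: VC(#5) = (1, 4)

(1, 4)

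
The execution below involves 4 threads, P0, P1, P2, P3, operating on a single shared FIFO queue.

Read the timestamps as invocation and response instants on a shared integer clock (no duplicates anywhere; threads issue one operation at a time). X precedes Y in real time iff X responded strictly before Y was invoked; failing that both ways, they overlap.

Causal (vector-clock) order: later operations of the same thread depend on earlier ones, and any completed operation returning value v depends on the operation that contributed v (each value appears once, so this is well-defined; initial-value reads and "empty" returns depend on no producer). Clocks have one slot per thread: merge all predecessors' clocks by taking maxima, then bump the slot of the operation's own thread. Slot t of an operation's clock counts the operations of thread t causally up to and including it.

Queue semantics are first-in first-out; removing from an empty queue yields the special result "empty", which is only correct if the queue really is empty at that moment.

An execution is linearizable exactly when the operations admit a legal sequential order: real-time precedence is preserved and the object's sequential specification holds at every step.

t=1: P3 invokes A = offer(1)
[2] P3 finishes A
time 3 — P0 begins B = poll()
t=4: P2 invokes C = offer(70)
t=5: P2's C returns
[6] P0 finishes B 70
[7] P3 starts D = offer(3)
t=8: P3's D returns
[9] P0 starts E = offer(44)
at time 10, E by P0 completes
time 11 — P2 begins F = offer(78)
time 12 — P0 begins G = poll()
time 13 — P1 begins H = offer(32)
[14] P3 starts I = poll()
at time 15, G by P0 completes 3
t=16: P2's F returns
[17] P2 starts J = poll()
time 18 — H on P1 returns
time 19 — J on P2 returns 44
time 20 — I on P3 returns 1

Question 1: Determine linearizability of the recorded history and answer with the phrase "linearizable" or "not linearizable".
the violation lands at event 6, B's response at time 6: events 1..5 linearize, events 1..6 do not
2 orders of the 3 completed FIFO queue ops respect real time; none is legal
take A, B, C: step 2 already fails, because B poll() → 70 cannot occur there
take A, C, B: step 3 already fails, because B poll() → 70 cannot occur there

not linearizable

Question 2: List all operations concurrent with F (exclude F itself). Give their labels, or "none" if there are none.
Answer: G, H, I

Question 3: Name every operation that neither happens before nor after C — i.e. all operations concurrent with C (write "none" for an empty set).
Answer: B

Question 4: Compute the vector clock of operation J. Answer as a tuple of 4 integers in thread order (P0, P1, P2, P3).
Answer: (2, 0, 3, 0)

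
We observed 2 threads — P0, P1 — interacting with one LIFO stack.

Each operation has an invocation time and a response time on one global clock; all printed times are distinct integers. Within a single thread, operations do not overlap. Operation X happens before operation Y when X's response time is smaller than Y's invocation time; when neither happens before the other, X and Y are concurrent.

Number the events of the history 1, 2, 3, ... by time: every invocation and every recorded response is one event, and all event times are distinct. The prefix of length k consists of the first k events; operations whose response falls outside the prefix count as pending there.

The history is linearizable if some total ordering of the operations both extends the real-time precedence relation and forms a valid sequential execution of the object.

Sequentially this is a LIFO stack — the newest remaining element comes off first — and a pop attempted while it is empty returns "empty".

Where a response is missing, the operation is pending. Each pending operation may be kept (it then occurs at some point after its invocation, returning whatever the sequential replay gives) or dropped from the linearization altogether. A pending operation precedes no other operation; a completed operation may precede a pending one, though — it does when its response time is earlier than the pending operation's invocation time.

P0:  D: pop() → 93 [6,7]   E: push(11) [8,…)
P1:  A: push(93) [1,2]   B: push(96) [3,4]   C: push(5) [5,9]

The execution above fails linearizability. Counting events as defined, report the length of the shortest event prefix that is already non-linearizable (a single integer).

events 1..6 are linearizable; a witness order is A, B:
step 1: A push(93) — stack <93>
step 2: B push(96) — stack <93,96>
include event 7 — D responding at 7 — and every candidate order breaks
include/drop combinations of the 1 pending operation (C) were all tried; none helps
sample order A, B, D (pending dropped) stalls at step 3 — D pop() → 93 has no legal effect

7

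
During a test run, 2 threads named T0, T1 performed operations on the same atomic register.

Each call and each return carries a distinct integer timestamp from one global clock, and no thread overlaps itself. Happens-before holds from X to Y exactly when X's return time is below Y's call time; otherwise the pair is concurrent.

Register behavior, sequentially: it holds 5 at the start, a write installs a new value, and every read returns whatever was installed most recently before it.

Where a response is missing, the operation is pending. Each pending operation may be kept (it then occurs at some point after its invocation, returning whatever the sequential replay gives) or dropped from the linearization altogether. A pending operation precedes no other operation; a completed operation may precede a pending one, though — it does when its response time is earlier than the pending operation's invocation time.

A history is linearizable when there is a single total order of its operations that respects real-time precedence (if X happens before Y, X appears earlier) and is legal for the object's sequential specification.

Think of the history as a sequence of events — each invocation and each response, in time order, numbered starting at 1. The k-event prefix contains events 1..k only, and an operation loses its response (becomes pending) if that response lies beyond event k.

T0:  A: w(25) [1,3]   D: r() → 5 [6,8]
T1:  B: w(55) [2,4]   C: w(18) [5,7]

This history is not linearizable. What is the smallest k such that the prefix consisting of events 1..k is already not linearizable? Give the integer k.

events 1..7 are linearizable; a witness order is A, B, C:
after step 1 (A w(25)): value 25
after step 2 (B w(55)): value 55
after step 3 (C w(18)): value 18
with event 8 included (D responding at time 8), all real-time-consistent orders fail
one such order, A, B, C, D, breaks at step 4 where D r() → 5 is illegal
one such order, A, B, D, C, breaks at step 3 where D r() → 5 is illegal

8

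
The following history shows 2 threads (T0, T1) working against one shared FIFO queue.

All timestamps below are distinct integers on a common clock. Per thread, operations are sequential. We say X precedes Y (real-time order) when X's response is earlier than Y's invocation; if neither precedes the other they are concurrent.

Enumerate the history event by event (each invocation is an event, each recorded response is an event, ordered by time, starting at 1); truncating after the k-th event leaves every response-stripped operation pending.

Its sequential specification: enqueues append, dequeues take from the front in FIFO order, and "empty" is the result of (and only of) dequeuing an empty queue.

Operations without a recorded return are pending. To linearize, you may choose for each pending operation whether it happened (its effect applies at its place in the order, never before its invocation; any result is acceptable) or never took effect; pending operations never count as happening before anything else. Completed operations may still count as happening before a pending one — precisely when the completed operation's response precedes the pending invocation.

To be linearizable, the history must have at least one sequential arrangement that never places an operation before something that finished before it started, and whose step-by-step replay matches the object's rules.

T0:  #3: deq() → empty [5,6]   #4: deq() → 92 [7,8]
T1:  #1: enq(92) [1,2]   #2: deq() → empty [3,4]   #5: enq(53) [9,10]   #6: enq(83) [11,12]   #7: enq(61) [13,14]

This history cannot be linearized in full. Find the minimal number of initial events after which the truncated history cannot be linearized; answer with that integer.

4

one valid order for events 1..3 is #1:
step 1: #1 enq(92) — queue <92>
once event 4 joins (#2's response, time 4), exhaustive search finds no witness
sample order #1, #2 stalls at step 2 — #2 deq() → empty has no legal effect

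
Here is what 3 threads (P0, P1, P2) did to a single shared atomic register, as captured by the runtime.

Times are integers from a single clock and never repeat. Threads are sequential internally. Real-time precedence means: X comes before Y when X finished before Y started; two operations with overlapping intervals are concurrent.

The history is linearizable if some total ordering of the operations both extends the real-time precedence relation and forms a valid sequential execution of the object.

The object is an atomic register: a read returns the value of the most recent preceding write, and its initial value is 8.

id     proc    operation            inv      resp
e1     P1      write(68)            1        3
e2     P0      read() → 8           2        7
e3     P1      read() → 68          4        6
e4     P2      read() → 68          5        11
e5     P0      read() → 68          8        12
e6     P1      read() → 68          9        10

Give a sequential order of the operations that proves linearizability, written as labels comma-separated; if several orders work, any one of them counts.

after step 1 (e2 read() → 8): value 8
after step 2 (e1 write(68)): value 68
after step 3 (e3 read() → 68): value 68
after step 4 (e4 read() → 68): value 68
after step 5 (e5 read() → 68): value 68
after step 6 (e6 read() → 68): value 68

e2, e1, e3, e4, e5, e6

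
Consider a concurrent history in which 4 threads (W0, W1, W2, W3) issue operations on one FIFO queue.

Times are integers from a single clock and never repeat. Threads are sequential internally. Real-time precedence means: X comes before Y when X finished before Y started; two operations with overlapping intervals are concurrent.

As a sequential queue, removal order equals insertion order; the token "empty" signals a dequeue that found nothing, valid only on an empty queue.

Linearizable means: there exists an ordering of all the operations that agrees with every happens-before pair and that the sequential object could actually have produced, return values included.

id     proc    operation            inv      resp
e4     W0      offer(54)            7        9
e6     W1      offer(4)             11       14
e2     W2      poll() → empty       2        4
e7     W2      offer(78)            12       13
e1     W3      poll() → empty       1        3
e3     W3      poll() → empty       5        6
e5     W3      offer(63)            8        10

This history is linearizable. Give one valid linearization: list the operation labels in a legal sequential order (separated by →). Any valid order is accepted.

e1 → e2 → e3 → e4 → e5 → e6 → e7

after step 1 (e1 poll() → empty): queue <>
after step 2 (e2 poll() → empty): queue <>
after step 3 (e3 poll() → empty): queue <>
after step 4 (e4 offer(54)): queue <54>
after step 5 (e5 offer(63)): queue <54,63>
after step 6 (e6 offer(4)): queue <54,63,4>
after step 7 (e7 offer(78)): queue <54,63,4,78>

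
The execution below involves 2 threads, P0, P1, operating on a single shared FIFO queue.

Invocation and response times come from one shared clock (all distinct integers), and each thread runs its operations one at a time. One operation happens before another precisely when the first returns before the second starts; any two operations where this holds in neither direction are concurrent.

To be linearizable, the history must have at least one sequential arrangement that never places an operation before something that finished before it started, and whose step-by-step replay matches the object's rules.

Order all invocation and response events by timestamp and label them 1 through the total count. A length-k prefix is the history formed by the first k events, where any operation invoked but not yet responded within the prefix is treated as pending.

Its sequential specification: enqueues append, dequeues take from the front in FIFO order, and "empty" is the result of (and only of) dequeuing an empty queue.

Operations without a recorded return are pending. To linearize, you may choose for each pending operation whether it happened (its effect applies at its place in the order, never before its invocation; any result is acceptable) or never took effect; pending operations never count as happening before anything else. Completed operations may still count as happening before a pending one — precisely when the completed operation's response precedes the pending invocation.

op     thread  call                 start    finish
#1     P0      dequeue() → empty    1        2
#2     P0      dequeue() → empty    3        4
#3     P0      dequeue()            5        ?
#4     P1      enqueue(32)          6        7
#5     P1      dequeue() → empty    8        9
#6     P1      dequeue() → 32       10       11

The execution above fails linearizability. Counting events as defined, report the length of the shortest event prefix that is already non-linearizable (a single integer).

a valid linearization of events 1..10 exists, for instance #1, #2, #4, #3, #5:
1. #1 dequeue() → empty, leaving queue <>
2. #2 dequeue() → empty, leaving queue <>
3. #4 enqueue(32), leaving queue <32>
4. #3 dequeue() (pending, included), leaving queue <>
5. #5 dequeue() → empty, leaving queue <>
include event 11 — #6 responding at 11 — and every candidate order breaks
no escape via the 1 pending operation (#3): every completion choice fails
for example #1, #2, #4, #5, #6 (pending dropped) fails at step 4: #5 dequeue() → empty is not legal there

11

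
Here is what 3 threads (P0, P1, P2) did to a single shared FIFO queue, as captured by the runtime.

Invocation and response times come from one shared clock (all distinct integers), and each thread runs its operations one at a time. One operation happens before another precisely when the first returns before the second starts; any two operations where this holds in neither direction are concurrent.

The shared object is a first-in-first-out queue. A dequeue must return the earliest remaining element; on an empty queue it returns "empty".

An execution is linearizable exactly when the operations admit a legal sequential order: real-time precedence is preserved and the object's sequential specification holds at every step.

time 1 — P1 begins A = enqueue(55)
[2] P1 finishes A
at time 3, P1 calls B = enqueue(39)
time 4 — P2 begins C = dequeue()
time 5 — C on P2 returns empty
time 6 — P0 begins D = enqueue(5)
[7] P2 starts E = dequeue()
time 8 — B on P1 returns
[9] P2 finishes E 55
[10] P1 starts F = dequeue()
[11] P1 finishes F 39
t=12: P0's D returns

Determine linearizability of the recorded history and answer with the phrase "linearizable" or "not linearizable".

not linearizable

cut after 4 events: linearizable; cut after 5 events (C responds, time 5): not linearizable
a single order respects real time; the 2 completed FIFO queue operations fail replay along it
no completion choice of the 1 pending operation (B) rescues it — every subset was tried
sample order A, C (pending dropped) stalls at step 2 — C dequeue() → empty has no legal effect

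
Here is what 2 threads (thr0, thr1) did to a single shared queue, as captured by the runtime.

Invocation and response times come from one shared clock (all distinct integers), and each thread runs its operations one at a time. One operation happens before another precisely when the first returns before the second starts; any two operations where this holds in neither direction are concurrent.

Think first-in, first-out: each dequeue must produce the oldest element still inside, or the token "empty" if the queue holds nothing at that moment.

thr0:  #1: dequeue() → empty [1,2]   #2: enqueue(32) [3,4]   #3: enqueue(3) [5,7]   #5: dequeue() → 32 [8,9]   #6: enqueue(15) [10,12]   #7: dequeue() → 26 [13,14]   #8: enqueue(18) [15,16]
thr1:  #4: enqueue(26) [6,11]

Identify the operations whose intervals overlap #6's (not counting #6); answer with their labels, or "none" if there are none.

#6 runs from 10 to 12; window-overlapping ops are concurrent
#1 [1,2]: before
#2 [3,4]: before
#3 [5,7]: before
#4 [6,11]: concurrent
#5 [8,9]: before
#7 [13,14]: after
#8 [15,16]: after

#4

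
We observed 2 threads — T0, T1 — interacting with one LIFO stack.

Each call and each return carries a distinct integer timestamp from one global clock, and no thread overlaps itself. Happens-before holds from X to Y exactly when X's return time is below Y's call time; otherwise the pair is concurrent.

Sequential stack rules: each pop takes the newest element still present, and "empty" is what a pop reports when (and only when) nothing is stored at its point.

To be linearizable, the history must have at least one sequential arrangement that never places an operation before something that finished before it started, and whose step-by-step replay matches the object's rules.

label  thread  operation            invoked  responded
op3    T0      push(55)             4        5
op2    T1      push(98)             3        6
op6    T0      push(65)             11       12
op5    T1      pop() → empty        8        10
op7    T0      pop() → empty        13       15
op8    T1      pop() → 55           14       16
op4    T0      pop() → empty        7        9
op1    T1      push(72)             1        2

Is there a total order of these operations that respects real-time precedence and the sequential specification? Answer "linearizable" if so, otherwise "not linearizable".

prefix check: 1..8 passes, 1..9 fails once op4's time-9 response joins
all 2 real-time-respecting orders fail — 4 completed LIFO stack operations, no legal replay
every completion of the 1 pending operation (op5) was checked; none linearizes
e.g. op1, op2, op3, op4 (pending dropped): illegal at step 4, since op4 pop() → empty cannot apply there
e.g. op1, op3, op2, op4 (pending dropped): illegal at step 4, since op4 pop() → empty cannot apply there

not linearizable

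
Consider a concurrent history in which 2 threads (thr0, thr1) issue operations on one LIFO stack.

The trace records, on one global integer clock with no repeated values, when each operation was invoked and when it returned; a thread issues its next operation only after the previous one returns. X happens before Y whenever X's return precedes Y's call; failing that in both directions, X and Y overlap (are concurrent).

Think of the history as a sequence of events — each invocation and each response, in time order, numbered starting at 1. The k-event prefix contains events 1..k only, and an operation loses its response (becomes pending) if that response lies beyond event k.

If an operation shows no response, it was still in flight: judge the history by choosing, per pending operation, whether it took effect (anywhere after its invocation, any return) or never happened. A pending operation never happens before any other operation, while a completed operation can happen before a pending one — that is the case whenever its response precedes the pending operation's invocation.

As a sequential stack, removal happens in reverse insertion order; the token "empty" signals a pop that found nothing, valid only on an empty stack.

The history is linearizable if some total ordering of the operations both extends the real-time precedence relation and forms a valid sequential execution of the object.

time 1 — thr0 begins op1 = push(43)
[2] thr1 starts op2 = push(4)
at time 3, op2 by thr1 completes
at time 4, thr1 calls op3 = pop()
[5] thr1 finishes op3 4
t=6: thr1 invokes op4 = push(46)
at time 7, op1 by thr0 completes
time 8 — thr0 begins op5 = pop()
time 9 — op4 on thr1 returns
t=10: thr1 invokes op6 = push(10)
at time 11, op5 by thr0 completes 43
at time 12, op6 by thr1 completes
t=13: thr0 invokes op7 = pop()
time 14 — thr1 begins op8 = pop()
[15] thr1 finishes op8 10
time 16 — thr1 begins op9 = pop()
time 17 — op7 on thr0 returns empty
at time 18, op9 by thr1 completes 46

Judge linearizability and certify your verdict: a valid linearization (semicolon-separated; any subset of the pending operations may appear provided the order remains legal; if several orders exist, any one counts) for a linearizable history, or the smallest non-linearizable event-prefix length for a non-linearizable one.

1. op1 push(43), leaving stack <43>
2. op2 push(4), leaving stack <43,4>
3. op3 pop() → 4, leaving stack <43>
4. op5 pop() → 43, leaving stack <>
5. op4 push(46), leaving stack <46>
6. op6 push(10), leaving stack <46,10>
7. op8 pop() → 10, leaving stack <46>
8. op9 pop() → 46, leaving stack <>
9. op7 pop() → empty, leaving stack <>

linearizable — witness: op1; op2; op3; op5; op4; op6; op8; op9; op7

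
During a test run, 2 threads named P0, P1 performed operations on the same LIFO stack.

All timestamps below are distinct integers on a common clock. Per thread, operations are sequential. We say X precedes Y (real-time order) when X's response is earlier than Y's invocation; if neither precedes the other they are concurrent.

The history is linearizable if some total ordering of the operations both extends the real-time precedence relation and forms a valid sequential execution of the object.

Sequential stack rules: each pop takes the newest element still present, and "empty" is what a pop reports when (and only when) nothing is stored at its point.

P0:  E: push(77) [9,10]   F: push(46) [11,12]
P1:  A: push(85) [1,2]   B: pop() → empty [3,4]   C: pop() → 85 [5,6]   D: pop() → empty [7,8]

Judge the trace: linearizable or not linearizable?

already the first 4 events (up to B's response at time 4) admit no linearization; the first 3 still do
a single order respects real time; the 2 completed LIFO stack operations fail replay along it
take A, B: step 2 already fails, because B pop() → empty cannot occur there

not linearizable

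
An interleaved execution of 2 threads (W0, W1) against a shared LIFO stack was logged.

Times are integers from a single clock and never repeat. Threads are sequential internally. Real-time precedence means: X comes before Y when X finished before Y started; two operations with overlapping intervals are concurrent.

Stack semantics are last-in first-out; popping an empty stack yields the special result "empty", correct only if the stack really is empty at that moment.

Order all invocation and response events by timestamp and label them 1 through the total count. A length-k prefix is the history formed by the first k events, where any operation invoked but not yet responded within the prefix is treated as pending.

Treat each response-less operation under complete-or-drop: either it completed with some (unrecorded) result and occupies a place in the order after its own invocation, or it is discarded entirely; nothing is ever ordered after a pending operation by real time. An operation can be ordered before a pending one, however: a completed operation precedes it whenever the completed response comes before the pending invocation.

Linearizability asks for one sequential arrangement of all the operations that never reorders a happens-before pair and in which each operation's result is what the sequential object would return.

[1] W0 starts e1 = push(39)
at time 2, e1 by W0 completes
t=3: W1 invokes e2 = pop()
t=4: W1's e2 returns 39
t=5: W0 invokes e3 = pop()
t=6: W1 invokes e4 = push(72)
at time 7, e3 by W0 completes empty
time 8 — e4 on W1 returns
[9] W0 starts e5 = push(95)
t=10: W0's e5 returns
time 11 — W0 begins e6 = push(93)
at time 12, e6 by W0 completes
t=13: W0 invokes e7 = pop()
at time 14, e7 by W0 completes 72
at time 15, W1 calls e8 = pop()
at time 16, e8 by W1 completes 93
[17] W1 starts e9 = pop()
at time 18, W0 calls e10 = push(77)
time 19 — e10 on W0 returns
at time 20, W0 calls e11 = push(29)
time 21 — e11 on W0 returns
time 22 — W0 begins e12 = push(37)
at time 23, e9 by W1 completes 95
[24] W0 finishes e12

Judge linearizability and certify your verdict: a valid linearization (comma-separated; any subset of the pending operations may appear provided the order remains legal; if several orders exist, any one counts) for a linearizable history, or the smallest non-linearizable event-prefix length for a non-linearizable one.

prefix check: 1..13 passes, 1..14 fails once e7's time-14 response joins
every one of the 2 real-time-consistent orders over 7 completed LIFO stack ops fails the sequential spec
e.g. e1, e2, e3, e4, e5, e6, e7: illegal at step 7, since e7 pop() → 72 cannot apply there
e.g. e1, e2, e4, e3, e5, e6, e7: illegal at step 4, since e3 pop() → empty cannot apply there

not linearizable — minimal violating prefix: 14 events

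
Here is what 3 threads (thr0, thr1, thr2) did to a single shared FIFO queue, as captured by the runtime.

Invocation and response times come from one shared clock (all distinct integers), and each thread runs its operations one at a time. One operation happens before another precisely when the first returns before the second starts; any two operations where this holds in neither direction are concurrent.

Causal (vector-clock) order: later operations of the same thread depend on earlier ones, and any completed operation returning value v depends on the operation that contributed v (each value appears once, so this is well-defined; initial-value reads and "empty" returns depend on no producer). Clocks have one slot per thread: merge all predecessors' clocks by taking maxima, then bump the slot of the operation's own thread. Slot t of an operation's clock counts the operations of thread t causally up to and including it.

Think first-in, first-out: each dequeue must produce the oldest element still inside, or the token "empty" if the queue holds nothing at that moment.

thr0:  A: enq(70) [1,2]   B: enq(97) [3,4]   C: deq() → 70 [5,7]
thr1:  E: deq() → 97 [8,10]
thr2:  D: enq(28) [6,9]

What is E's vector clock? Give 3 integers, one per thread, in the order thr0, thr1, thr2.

(2, 1, 0)

root op D, invoked 6: fresh clock plus thr2's own tick → (0, 0, 1)
root op A, invoked 1: fresh clock plus thr0's own tick → (1, 0, 0)
VC(B, invoked at 3): max of VC(A)=(1, 0, 0), then +1 on thread thr0 → (2, 0, 0)
VC(E, invoked at 8): max of VC(B)=(2, 0, 0), then +1 on thread thr1 → (2, 1, 0)
VC(C, invoked at 5): max of VC(A)=(1, 0, 0), VC(B)=(2, 0, 0), then +1 on thread thr0 → (3, 0, 0)
target: VC(E) = (2, 1, 0)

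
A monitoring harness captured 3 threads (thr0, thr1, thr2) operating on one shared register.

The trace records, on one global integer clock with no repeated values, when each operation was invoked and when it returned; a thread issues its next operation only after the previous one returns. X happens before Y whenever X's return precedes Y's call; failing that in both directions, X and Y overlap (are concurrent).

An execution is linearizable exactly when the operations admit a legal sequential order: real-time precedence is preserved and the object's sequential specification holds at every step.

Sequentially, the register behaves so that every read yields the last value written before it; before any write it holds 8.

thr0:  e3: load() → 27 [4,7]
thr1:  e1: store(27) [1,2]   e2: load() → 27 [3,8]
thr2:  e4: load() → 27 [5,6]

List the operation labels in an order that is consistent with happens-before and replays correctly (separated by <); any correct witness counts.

after step 1 (e1 store(27)): value 27
after step 2 (e2 load() → 27): value 27
after step 3 (e3 load() → 27): value 27
after step 4 (e4 load() → 27): value 27

e1 < e2 < e3 < e4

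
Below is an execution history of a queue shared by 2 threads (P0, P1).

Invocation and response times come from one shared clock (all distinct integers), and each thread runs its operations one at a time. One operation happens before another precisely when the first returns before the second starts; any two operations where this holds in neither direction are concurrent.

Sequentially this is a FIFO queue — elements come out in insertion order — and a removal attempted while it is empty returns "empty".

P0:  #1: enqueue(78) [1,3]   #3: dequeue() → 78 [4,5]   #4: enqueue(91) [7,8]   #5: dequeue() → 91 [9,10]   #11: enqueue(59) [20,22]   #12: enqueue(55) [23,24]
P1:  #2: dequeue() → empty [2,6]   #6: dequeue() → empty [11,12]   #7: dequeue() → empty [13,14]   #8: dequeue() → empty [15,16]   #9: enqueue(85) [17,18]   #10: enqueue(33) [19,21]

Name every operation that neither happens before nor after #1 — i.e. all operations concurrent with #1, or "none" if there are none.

#2

concurrent with #1 ([1,3]): every op whose interval crosses 1..3
#2 [2,6]: concurrent
#3 [4,5]: after
#4 [7,8]: after
#5 [9,10]: after
#6 [11,12]: after
#7 [13,14]: after
#8 [15,16]: after
#9 [17,18]: after
#10 [19,21]: after
#11 [20,22]: after
#12 [23,24]: after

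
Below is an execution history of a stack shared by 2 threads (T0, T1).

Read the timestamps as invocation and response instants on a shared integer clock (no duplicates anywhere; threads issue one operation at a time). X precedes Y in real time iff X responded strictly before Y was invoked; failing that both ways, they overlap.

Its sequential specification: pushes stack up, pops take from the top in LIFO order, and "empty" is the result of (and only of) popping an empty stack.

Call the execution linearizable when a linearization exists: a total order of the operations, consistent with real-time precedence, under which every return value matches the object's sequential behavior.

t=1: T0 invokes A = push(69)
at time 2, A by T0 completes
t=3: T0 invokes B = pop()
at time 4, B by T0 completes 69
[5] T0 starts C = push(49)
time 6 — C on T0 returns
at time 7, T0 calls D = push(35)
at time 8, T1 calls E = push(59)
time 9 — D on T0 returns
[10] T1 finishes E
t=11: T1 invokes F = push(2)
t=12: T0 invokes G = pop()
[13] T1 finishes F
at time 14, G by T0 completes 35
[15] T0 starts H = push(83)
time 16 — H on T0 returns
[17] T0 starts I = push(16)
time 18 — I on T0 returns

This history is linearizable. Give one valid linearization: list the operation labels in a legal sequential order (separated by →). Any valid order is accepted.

A → B → C → E → D → G → F → H → I

step 1: A push(69) — stack <69>
step 2: B pop() → 69 — stack <>
step 3: C push(49) — stack <49>
step 4: E push(59) — stack <49,59>
step 5: D push(35) — stack <49,59,35>
step 6: G pop() → 35 — stack <49,59>
step 7: F push(2) — stack <49,59,2>
step 8: H push(83) — stack <49,59,2,83>
step 9: I push(16) — stack <49,59,2,83,16>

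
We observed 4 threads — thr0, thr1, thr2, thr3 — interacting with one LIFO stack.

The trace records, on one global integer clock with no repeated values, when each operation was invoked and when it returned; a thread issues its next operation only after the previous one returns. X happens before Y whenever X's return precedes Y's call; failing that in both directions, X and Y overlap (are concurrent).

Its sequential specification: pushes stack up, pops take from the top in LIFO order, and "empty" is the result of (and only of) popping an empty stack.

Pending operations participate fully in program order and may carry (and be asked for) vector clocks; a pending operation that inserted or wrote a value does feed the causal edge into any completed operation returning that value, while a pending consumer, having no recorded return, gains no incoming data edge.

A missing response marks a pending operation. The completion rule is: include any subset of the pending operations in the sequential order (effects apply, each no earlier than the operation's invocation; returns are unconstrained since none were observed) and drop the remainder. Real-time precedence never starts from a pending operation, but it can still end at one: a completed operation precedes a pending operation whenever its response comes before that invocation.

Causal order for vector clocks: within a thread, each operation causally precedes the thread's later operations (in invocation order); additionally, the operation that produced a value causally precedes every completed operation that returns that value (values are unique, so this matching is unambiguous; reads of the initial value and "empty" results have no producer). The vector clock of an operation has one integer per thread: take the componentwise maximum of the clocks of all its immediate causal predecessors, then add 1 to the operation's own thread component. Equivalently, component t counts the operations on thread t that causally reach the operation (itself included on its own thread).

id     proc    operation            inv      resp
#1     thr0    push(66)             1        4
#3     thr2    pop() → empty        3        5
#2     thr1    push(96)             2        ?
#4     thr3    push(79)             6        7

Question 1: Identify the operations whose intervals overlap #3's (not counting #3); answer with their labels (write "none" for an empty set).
Answer: #1, #2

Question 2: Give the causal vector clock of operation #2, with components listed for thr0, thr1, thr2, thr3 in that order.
Answer: (0, 1, 0, 0)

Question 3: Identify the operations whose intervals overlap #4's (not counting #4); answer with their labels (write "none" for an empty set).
Answer: #2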